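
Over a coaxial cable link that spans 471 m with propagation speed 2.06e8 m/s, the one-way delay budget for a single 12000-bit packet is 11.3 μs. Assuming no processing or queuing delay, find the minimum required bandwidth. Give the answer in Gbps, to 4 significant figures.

Propagation delay = 471 / 206000000 = 2.28641 μs.
Transmission budget = 11.3 − 2.28641 = 9.01359 μs.
R ≥ L / t_tx = 12000 bits / 9.01359e-06 s = 1.331 Gbps.

1.331 Gbps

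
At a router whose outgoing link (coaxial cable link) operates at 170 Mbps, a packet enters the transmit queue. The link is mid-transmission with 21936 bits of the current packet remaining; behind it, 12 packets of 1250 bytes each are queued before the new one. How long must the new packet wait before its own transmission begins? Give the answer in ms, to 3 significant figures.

Each queued packet: L/R = 10000/170000000 = 0.0588235 ms.
12 queued → 0.705882 ms.
Plus remaining 21936 bits of current packet: 0.129035 ms.
Queuing delay = 0.835 ms.

0.835 ms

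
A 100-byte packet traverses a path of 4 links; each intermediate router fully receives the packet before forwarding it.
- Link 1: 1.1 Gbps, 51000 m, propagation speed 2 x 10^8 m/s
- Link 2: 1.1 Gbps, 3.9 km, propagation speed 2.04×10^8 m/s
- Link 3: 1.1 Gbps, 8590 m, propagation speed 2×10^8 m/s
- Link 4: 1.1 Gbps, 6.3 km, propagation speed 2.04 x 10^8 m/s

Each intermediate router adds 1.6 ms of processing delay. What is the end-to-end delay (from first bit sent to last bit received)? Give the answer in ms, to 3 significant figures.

L = 100 × 8 = 800 bits.
Transmission delay per hop = L/R = 800/1100000000 = 0.000727273 ms; 4 hops → 0.00290909 ms.
Propagation delays (d/s per hop): 0.255, 0.0191176, 0.04295, 0.0308824 ms; sum = 0.34795 ms.
Processing at 3 router(s): 3 × 1.6 ms = 4.8 ms.
End-to-end = 5.15 ms.

5.15 ms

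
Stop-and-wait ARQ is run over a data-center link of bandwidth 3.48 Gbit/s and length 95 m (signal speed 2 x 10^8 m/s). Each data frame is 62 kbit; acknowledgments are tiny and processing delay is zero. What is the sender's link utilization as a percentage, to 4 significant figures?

t_tx = L/R = 62000/3480000000 = 1.78161e-05 s.
t_prop = 95/200000000 = 4.75e-07 s; RTT = 9.5e-07 s.
Cycle = t_tx + RTT = 1.87661e-05 s.
Utilization = t_tx / cycle = 1.78161e-05/1.87661e-05 = 94.94 %.

94.94 %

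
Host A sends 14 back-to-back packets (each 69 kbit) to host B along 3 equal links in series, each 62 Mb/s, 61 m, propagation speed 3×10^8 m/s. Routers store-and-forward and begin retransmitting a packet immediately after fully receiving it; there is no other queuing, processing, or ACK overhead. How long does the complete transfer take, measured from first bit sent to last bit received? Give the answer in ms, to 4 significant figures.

Per-hop transmission t_tx = L/R = 69000/62000000 = 1.1129 ms.
Per-hop propagation t_prop = 61/300000000 = 0.000203333 ms.
Pipeline fill: first packet needs 3·t_tx to clear all hops; remaining 13 packets each add one t_tx.
Total = (3+14-1)·t_tx + 3·t_prop = 16·1.1129 + 3·0.000203333 = 17.81 ms.

17.81 ms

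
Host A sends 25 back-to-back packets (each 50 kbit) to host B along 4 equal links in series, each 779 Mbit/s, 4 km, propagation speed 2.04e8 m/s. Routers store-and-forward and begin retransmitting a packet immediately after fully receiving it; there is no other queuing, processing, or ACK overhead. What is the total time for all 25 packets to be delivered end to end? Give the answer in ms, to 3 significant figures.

Per-hop transmission t_tx = L/R = 50000/779000000 = 0.0641849 ms.
Per-hop propagation t_prop = 4000/204000000 = 0.0196078 ms.
Pipeline fill: first packet needs 4·t_tx to clear all hops; remaining 24 packets each add one t_tx.
Total = (4+25-1)·t_tx + 4·t_prop = 28·0.0641849 + 4·0.0196078 = 1.88 ms.

1.88 ms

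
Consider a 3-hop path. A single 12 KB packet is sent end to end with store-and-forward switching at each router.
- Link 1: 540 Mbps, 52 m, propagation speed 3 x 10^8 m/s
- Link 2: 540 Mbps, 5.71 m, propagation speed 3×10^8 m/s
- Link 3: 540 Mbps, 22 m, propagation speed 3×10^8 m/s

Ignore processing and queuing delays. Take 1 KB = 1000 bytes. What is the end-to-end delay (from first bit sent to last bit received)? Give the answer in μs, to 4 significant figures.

533.6 μs

L = 96000 bits.
Transmission delay per hop = L/R = 96000/540000000 = 177.778 μs; 3 hops → 533.333 μs.
Propagation delays (d/s per hop): 0.173333, 0.0190333, 0.0733333 μs; sum = 0.2657 μs.
End-to-end = 533.6 μs.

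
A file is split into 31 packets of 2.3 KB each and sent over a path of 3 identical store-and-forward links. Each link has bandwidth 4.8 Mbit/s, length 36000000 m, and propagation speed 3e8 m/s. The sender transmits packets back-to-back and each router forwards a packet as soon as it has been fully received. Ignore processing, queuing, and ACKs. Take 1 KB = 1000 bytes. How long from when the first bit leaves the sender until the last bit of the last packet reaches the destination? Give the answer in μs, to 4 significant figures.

Per-hop transmission t_tx = L/R = 18400/4800000 = 3833.33 μs.
Per-hop propagation t_prop = 36000000/300000000 = 120000 μs.
Pipeline fill: first packet needs 3·t_tx to clear all hops; remaining 30 packets each add one t_tx.
Total = (3+31-1)·t_tx + 3·t_prop = 33·3833.33 + 3·120000 = 486500 μs.

486500 μs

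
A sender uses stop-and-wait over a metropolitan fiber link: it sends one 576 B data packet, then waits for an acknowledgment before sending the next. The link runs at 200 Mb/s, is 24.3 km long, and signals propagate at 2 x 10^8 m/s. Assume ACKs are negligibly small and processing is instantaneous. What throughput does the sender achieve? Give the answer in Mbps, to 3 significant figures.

t_tx = L/R = 4608/200000000 = 2.304e-05 s.
t_prop = 24300/200000000 = 0.0001215 s; RTT = 0.000243 s.
Cycle = t_tx + RTT = 0.00026604 s.
Throughput = L / cycle = 4608 / 0.00026604 = 17.3 Mbps.

17.3 Mbps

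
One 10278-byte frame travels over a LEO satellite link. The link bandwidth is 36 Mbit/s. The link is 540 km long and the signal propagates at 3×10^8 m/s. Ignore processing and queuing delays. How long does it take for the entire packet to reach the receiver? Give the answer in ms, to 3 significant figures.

4.08 ms

L = 10278 × 8 = 82224 bits.
Transmission delay = L/R = 82224 / 36000000 = 2.284 ms.
Propagation delay = d/s = 540000 m / 300000000 m/s = 1.8 ms.
Total = 4.08 ms.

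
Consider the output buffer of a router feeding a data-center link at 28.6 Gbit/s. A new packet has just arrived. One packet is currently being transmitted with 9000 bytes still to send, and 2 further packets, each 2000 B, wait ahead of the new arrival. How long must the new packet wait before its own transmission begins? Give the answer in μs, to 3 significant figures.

3.64 μs

Each queued packet: L/R = 16000/28600000000 = 0.559441 μs.
2 queued → 1.11888 μs.
Plus remaining 72000 bits of current packet: 2.51748 μs.
Queuing delay = 3.64 μs.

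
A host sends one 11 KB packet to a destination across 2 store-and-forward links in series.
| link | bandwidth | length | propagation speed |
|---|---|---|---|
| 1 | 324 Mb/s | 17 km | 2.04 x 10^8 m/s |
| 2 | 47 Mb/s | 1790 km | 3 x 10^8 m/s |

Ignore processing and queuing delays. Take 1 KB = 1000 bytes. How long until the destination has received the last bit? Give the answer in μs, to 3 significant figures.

L = 88000 bits.
Transmission delays (L/R per hop): 271.605, 1872.34 μs; sum = 2143.95 μs.
Propagation delays (d/s per hop): 83.3333, 5966.67 μs; sum = 6050 μs.
End-to-end = 8190 μs.

8190 μs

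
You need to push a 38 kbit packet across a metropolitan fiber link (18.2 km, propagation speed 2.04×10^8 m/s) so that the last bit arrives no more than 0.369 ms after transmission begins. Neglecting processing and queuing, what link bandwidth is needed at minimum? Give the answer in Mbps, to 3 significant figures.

136 Mbps

Propagation delay = 18200 / 204000000 = 0.0892157 ms.
Transmission budget = 0.369 − 0.0892157 = 0.279784 ms.
R ≥ L / t_tx = 38000 bits / 0.000279784 s = 136 Mbps.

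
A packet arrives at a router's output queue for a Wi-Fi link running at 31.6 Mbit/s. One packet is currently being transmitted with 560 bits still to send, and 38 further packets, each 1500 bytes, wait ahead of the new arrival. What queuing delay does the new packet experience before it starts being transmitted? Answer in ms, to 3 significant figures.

14.4 ms

Each queued packet: L/R = 12000/31600000 = 0.379747 ms.
38 queued → 14.4304 ms.
Plus remaining 560 bits of current packet: 0.0177215 ms.
Queuing delay = 14.4 ms.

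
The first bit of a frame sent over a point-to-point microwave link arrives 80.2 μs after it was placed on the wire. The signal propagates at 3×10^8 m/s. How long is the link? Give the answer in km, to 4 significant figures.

24.06 km

d = s × t_prop = 300000000 × 8.02e-05 = 24.06 km.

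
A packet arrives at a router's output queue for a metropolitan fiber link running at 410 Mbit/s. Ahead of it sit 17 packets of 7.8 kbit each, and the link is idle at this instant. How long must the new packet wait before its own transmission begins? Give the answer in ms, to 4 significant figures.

Each queued packet: L/R = 7800/410000000 = 0.0190244 ms.
17 queued → 0.323415 ms.
Queuing delay = 0.3234 ms.

0.3234 ms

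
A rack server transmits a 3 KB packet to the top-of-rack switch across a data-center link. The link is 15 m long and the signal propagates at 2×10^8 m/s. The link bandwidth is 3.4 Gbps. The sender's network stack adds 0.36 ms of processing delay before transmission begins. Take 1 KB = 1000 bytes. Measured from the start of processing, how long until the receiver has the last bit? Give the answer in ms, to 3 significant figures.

L = 24000 bits.
Transmission delay = L/R = 24000 / 3400000000 = 0.00705882 ms.
Propagation delay = d/s = 15 m / 200000000 m/s = 7.5e-05 ms.
Plus processing delay 0.36 ms = 0.36 ms.
Total = 0.367 ms.

0.367 ms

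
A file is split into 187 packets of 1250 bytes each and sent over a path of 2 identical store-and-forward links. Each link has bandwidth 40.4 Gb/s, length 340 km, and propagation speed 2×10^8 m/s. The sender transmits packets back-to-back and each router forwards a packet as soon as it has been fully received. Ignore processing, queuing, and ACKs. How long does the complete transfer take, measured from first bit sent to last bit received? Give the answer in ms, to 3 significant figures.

Per-hop transmission t_tx = L/R = 10000/40400000000 = 0.000247525 ms.
Per-hop propagation t_prop = 340000/200000000 = 1.7 ms.
Pipeline fill: first packet needs 2·t_tx to clear all hops; remaining 186 packets each add one t_tx.
Total = (2+187-1)·t_tx + 2·t_prop = 188·0.000247525 + 2·1.7 = 3.45 ms.

3.45 ms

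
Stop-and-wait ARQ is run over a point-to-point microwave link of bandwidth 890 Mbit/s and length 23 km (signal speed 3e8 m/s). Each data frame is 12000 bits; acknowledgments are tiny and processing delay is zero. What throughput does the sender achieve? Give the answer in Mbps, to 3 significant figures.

71.9 Mbps

t_tx = L/R = 12000/890000000 = 1.34831e-05 s.
t_prop = 23000/300000000 = 7.66667e-05 s; RTT = 0.000153333 s.
Cycle = t_tx + RTT = 0.000166816 s.
Throughput = L / cycle = 12000 / 0.000166816 = 71.9 Mbps.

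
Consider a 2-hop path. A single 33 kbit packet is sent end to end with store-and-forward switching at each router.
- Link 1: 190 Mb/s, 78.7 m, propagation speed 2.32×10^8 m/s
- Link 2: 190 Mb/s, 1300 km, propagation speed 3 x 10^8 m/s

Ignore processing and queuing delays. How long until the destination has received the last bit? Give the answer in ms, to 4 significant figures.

L = 33000 bits.
Transmission delay per hop = L/R = 33000/190000000 = 0.173684 ms; 2 hops → 0.347368 ms.
Propagation delays (d/s per hop): 0.000339224, 4.33333 ms; sum = 4.33367 ms.
End-to-end = 4.681 ms.

4.681 ms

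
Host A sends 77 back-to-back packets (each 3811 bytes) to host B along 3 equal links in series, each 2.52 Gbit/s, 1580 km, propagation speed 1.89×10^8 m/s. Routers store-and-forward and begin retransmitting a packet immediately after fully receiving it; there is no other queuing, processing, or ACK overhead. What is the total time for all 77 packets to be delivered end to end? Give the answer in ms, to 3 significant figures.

Per-hop transmission t_tx = L/R = 30488/2520000000 = 0.0120984 ms.
Per-hop propagation t_prop = 1580000/189000000 = 8.35979 ms.
Pipeline fill: first packet needs 3·t_tx to clear all hops; remaining 76 packets each add one t_tx.
Total = (3+77-1)·t_tx + 3·t_prop = 79·0.0120984 + 3·8.35979 = 26.0 ms.

26.0 ms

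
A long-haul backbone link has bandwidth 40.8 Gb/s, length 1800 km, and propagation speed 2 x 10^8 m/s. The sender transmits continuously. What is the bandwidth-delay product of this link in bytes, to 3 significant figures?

45900000 bytes

Propagation delay = 1800000 / 200000000 = 0.009 s.
BDP = R × t_prop = 40800000000 × 0.009 = 367200000 bits.
In bytes: 367200000/8 = 45900000 bytes.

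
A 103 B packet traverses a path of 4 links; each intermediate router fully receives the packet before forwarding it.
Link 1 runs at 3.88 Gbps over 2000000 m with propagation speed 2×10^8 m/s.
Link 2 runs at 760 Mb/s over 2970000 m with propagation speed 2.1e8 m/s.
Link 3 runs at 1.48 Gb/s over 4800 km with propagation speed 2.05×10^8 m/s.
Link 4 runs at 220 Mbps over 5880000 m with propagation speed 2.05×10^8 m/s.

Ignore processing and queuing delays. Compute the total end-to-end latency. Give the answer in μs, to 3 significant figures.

L = 103 × 8 = 824 bits.
Transmission delays (L/R per hop): 0.212371, 1.08421, 0.556757, 3.74545 μs; sum = 5.59879 μs.
Propagation delays (d/s per hop): 10000, 14142.9, 23414.6, 28682.9 μs; sum = 76240.4 μs.
End-to-end = 76200 μs.

76200 μs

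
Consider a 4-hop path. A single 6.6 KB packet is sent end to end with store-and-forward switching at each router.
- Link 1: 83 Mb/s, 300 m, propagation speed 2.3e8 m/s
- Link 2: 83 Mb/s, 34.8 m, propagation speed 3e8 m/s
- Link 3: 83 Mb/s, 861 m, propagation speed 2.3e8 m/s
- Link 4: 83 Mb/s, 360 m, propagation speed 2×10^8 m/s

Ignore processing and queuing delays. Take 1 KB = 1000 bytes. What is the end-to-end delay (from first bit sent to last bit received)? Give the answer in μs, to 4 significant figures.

L = 52800 bits.
Transmission delay per hop = L/R = 52800/83000000 = 636.145 μs; 4 hops → 2544.58 μs.
Propagation delays (d/s per hop): 1.30435, 0.116, 3.74348, 1.8 μs; sum = 6.96383 μs.
End-to-end = 2552 μs.

2552 μs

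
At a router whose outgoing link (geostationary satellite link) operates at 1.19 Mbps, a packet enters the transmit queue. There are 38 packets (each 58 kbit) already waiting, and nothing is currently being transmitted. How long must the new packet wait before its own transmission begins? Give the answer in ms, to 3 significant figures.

1850 ms

Each queued packet: L/R = 58000/1190000 = 48.7395 ms.
38 queued → 1852.1 ms.
Queuing delay = 1850 ms.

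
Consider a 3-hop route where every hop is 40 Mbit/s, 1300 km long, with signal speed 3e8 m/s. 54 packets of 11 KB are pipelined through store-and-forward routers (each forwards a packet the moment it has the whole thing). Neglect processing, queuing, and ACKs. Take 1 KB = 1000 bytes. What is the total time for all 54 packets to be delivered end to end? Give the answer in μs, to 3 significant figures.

136000 μs

Per-hop transmission t_tx = L/R = 88000/40000000 = 2200 μs.
Per-hop propagation t_prop = 1300000/300000000 = 4333.33 μs.
Pipeline fill: first packet needs 3·t_tx to clear all hops; remaining 53 packets each add one t_tx.
Total = (3+54-1)·t_tx + 3·t_prop = 56·2200 + 3·4333.33 = 136000 μs.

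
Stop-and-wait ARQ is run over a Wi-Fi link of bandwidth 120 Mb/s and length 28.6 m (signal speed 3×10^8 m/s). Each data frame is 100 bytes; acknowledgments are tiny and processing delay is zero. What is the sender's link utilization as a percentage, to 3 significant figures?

97.2 %

t_tx = L/R = 800/120000000 = 6.66667e-06 s.
t_prop = 28.6/300000000 = 9.53333e-08 s; RTT = 1.90667e-07 s.
Cycle = t_tx + RTT = 6.85733e-06 s.
Utilization = t_tx / cycle = 6.66667e-06/6.85733e-06 = 97.2 %.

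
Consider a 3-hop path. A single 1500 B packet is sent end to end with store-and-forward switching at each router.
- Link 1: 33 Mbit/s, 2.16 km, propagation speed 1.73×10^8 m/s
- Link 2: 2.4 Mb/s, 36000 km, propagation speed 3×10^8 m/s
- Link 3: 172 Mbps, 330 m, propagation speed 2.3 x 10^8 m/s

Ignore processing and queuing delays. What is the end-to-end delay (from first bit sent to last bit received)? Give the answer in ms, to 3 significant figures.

125 ms

L = 1500 × 8 = 12000 bits.
Transmission delays (L/R per hop): 0.363636, 5, 0.0697674 ms; sum = 5.4334 ms.
Propagation delays (d/s per hop): 0.0124855, 120, 0.00143478 ms; sum = 120.014 ms.
End-to-end = 125 ms.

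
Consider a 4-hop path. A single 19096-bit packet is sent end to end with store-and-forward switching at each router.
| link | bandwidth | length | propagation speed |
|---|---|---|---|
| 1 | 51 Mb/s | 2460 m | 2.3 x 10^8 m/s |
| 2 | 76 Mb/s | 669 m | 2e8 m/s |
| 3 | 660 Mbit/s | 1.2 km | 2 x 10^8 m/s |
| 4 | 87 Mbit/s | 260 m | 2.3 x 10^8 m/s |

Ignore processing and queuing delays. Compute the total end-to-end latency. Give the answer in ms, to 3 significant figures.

0.895 ms

Transmission delays (L/R per hop): 0.374431, 0.251263, 0.0289333, 0.219494 ms; sum = 0.874122 ms.
Propagation delays (d/s per hop): 0.0106957, 0.003345, 0.006, 0.00113043 ms; sum = 0.0211711 ms.
End-to-end = 0.895 ms.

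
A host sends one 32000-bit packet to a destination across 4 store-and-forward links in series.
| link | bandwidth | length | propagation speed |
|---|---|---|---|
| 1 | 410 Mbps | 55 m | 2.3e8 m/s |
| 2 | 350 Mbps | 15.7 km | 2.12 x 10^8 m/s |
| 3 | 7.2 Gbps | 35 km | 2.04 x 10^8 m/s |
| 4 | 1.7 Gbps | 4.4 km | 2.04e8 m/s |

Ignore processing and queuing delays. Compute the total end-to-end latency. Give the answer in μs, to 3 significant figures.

460 μs

Transmission delays (L/R per hop): 78.0488, 91.4286, 4.44444, 18.8235 μs; sum = 192.745 μs.
Propagation delays (d/s per hop): 0.23913, 74.0566, 171.569, 21.5686 μs; sum = 267.433 μs.
End-to-end = 460 μs.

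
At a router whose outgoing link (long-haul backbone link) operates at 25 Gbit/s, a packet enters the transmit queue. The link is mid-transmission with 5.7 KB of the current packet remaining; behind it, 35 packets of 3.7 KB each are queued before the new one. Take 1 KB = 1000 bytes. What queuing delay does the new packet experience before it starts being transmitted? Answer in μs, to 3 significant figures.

43.3 μs

Each queued packet: L/R = 29600/25000000000 = 1.184 μs.
35 queued → 41.44 μs.
Plus remaining 45600 bits of current packet: 1.824 μs.
Queuing delay = 43.3 μs.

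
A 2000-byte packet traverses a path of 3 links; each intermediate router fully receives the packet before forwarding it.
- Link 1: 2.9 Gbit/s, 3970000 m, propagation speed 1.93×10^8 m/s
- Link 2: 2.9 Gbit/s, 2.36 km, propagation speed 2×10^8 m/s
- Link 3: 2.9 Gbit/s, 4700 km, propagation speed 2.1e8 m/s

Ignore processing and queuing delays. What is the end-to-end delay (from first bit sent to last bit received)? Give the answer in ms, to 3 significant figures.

L = 2000 × 8 = 16000 bits.
Transmission delay per hop = L/R = 16000/2900000000 = 0.00551724 ms; 3 hops → 0.0165517 ms.
Propagation delays (d/s per hop): 20.5699, 0.0118, 22.381 ms; sum = 42.9627 ms.
End-to-end = 43.0 ms.

43.0 ms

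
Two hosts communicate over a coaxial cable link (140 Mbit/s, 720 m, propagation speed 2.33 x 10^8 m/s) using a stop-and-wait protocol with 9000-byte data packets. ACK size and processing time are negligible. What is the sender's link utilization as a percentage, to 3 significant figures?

98.8 %

t_tx = L/R = 72000/140000000 = 0.000514286 s.
t_prop = 720/233000000 = 3.09013e-06 s; RTT = 6.18026e-06 s.
Cycle = t_tx + RTT = 0.000520466 s.
Utilization = t_tx / cycle = 0.000514286/0.000520466 = 98.8 %.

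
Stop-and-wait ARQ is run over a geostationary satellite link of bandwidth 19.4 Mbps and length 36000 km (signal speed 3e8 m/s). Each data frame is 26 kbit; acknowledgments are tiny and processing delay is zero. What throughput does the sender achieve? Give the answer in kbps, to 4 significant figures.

107.7 kbps

t_tx = L/R = 26000/19400000 = 0.00134021 s.
t_prop = 36000000/300000000 = 0.12 s; RTT = 0.24 s.
Cycle = t_tx + RTT = 0.24134 s.
Throughput = L / cycle = 26000 / 0.24134 = 107.7 kbps.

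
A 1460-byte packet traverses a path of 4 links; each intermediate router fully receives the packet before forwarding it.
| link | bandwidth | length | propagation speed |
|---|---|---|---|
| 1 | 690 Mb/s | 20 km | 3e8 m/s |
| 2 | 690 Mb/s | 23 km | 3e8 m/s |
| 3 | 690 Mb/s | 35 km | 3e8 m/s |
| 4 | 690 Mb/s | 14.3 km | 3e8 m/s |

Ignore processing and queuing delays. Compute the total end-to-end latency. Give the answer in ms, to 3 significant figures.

L = 1460 × 8 = 11680 bits.
Transmission delay per hop = L/R = 11680/690000000 = 0.0169275 ms; 4 hops → 0.0677101 ms.
Propagation delays (d/s per hop): 0.0666667, 0.0766667, 0.116667, 0.0476667 ms; sum = 0.307667 ms.
End-to-end = 0.375 ms.

0.375 ms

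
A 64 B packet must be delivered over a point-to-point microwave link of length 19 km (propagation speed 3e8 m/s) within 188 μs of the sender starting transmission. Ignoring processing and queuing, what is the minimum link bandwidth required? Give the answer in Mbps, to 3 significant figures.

4.11 Mbps

L = 512 bits.
Propagation delay = 19000 / 300000000 = 63.3333 μs.
Transmission budget = 188 − 63.3333 = 124.667 μs.
R ≥ L / t_tx = 512 bits / 0.000124667 s = 4.11 Mbps.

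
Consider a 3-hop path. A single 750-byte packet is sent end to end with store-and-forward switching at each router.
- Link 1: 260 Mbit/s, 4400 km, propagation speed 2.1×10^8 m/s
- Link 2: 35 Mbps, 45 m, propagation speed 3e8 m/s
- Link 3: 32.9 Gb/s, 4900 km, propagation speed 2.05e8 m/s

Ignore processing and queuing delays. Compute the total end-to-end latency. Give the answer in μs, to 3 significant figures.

L = 750 × 8 = 6000 bits.
Transmission delays (L/R per hop): 23.0769, 171.429, 0.182371 μs; sum = 194.688 μs.
Propagation delays (d/s per hop): 20952.4, 0.15, 23902.4 μs; sum = 44855 μs.
End-to-end = 45000 μs.

45000 μs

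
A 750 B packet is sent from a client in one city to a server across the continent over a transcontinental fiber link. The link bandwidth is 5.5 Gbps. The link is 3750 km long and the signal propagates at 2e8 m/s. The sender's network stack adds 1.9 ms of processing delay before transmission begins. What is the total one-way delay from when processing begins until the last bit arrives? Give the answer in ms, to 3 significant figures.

20.7 ms

L = 750 × 8 = 6000 bits.
Transmission delay = L/R = 6000 / 5500000000 = 0.00109091 ms.
Propagation delay = d/s = 3750000 m / 200000000 m/s = 18.75 ms.
Plus processing delay 1.9 ms = 1.9 ms.
Total = 20.7 ms.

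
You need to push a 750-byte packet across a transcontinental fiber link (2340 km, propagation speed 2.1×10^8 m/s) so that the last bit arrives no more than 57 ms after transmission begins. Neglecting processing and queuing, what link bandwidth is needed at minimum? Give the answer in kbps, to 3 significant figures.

L = 6000 bits.
Propagation delay = 2340000 / 210000000 = 11.1429 ms.
Transmission budget = 57 − 11.1429 = 45.8571 ms.
R ≥ L / t_tx = 6000 bits / 0.0458571 s = 131 kbps.

131 kbps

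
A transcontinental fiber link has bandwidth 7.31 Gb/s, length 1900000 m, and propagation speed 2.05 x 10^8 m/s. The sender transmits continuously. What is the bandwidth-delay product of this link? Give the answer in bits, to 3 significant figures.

67800000 bits

Propagation delay = 1900000 / 2.05e+08 = 0.00926829 s.
BDP = R × t_prop = 7310000000 × 0.00926829 = 67751200 bits.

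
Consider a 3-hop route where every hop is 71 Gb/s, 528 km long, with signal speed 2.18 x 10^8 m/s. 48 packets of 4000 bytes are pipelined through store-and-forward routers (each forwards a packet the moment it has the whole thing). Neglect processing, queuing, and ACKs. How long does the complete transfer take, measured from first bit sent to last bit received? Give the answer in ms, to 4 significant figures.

Per-hop transmission t_tx = L/R = 32000/71000000000 = 0.000450704 ms.
Per-hop propagation t_prop = 528000/2.18e+08 = 2.42202 ms.
Pipeline fill: first packet needs 3·t_tx to clear all hops; remaining 47 packets each add one t_tx.
Total = (3+48-1)·t_tx + 3·t_prop = 50·0.000450704 + 3·2.42202 = 7.289 ms.

7.289 ms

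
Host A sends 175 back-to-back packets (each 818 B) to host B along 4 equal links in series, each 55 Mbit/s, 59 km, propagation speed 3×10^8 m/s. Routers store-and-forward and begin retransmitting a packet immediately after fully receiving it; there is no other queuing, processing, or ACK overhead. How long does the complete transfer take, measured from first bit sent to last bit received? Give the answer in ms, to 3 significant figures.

22.0 ms

Per-hop transmission t_tx = L/R = 6544/55000000 = 0.118982 ms.
Per-hop propagation t_prop = 59000/300000000 = 0.196667 ms.
Pipeline fill: first packet needs 4·t_tx to clear all hops; remaining 174 packets each add one t_tx.
Total = (4+175-1)·t_tx + 4·t_prop = 178·0.118982 + 4·0.196667 = 22.0 ms.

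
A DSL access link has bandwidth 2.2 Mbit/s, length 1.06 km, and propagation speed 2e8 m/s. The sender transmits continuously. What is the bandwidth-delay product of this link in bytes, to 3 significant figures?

1.46 bytes

Propagation delay = 1060 / 200000000 = 5.3e-06 s.
BDP = R × t_prop = 2200000 × 5.3e-06 = 11.66 bits.
In bytes: 11.66/8 = 1.46 bytes.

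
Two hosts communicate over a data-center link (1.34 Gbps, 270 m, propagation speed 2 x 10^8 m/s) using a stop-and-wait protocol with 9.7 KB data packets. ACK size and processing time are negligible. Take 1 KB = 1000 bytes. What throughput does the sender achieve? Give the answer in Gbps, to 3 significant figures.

t_tx = L/R = 77600/1340000000 = 5.79104e-05 s.
t_prop = 270/200000000 = 1.35e-06 s; RTT = 2.7e-06 s.
Cycle = t_tx + RTT = 6.06104e-05 s.
Throughput = L / cycle = 77600 / 6.06104e-05 = 1.28 Gbps.

1.28 Gbps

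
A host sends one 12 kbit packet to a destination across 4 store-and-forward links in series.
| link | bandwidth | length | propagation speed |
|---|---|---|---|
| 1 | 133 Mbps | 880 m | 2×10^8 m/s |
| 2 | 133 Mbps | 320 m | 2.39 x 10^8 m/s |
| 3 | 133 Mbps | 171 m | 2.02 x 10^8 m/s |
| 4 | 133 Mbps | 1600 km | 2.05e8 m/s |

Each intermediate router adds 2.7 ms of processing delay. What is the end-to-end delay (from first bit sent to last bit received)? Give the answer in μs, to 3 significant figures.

16300 μs

L = 12000 bits.
Transmission delay per hop = L/R = 12000/133000000 = 90.2256 μs; 4 hops → 360.902 μs.
Propagation delays (d/s per hop): 4.4, 1.33891, 0.846535, 7804.88 μs; sum = 7811.46 μs.
Processing at 3 router(s): 3 × 2.7 ms = 8100 μs.
End-to-end = 16300 μs.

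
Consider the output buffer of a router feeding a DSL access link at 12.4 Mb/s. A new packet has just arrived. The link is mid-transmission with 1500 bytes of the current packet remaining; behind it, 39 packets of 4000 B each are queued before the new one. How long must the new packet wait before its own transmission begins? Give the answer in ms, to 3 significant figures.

Each queued packet: L/R = 32000/12400000 = 2.58065 ms.
39 queued → 100.645 ms.
Plus remaining 12000 bits of current packet: 0.967742 ms.
Queuing delay = 102 ms.

102 ms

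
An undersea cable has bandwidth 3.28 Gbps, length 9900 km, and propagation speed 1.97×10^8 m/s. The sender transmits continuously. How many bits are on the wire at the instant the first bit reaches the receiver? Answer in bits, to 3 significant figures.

165000000 bits

Propagation delay = 9900000 / 197000000 = 0.0502538 s.
BDP = R × t_prop = 3280000000 × 0.0502538 = 164832000 bits.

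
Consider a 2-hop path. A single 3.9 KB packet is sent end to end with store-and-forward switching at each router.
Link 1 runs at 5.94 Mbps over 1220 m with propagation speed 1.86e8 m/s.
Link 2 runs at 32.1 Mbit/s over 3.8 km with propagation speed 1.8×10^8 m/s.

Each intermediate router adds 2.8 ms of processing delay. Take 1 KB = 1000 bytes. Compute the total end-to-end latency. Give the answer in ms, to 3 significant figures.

9.05 ms

L = 31200 bits.
Transmission delays (L/R per hop): 5.25253, 0.971963 ms; sum = 6.22449 ms.
Propagation delays (d/s per hop): 0.00655914, 0.0211111 ms; sum = 0.0276703 ms.
Processing at 1 router(s): 1 × 2.8 ms = 2.8 ms.
End-to-end = 9.05 ms.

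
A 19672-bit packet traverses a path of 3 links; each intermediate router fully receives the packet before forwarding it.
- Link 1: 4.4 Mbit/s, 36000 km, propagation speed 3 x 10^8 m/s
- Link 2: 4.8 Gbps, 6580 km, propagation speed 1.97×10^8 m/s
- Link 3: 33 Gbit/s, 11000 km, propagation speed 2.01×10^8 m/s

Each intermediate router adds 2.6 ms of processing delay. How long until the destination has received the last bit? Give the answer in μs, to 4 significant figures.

217800 μs

Transmission delays (L/R per hop): 4470.91, 4.09833, 0.596121 μs; sum = 4475.6 μs.
Propagation delays (d/s per hop): 120000, 33401, 54726.4 μs; sum = 208127 μs.
Processing at 2 router(s): 2 × 2.6 ms = 5200 μs.
End-to-end = 217800 μs.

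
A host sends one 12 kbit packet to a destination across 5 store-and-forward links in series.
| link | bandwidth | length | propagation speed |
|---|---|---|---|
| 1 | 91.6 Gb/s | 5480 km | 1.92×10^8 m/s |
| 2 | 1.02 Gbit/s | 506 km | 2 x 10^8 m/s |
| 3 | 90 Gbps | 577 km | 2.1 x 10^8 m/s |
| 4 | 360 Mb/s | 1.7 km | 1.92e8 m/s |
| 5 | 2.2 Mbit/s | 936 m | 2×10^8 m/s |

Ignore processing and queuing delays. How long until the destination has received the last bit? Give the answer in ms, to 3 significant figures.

39.3 ms

L = 12000 bits.
Transmission delays (L/R per hop): 0.000131004, 0.0117647, 0.000133333, 0.0333333, 5.45455 ms; sum = 5.49991 ms.
Propagation delays (d/s per hop): 28.5417, 2.53, 2.74762, 0.00885417, 0.00468 ms; sum = 33.8328 ms.
End-to-end = 39.3 ms.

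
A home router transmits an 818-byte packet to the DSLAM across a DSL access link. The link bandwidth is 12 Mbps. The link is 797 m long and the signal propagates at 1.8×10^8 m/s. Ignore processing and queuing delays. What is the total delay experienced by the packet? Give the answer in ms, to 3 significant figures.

L = 818 × 8 = 6544 bits.
Transmission delay = L/R = 6544 / 12000000 = 0.545333 ms.
Propagation delay = d/s = 797 m / 180000000 m/s = 0.00442778 ms.
Total = 0.550 ms.

0.550 ms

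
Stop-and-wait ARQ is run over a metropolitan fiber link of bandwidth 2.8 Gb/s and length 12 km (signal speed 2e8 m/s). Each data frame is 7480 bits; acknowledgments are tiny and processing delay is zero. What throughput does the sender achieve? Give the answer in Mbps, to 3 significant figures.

t_tx = L/R = 7480/2800000000 = 2.67143e-06 s.
t_prop = 12000/200000000 = 6e-05 s; RTT = 0.00012 s.
Cycle = t_tx + RTT = 0.000122671 s.
Throughput = L / cycle = 7480 / 0.000122671 = 61.0 Mbps.

61.0 Mbps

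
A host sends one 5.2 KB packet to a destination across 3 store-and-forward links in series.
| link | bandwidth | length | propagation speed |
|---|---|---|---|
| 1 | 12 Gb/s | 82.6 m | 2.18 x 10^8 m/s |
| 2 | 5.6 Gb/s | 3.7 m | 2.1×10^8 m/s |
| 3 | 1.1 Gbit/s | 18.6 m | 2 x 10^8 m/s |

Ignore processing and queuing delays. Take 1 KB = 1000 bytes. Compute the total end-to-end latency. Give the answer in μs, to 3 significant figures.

49.2 μs

L = 41600 bits.
Transmission delays (L/R per hop): 3.46667, 7.42857, 37.8182 μs; sum = 48.7134 μs.
Propagation delays (d/s per hop): 0.378899, 0.017619, 0.093 μs; sum = 0.489518 μs.
End-to-end = 49.2 μs.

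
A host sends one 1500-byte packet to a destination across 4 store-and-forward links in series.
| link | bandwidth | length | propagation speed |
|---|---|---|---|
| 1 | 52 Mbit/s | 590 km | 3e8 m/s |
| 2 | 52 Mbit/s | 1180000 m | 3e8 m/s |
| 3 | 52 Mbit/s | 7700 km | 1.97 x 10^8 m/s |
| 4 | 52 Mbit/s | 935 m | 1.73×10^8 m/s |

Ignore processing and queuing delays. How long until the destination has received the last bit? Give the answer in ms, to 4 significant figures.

L = 1500 × 8 = 12000 bits.
Transmission delay per hop = L/R = 12000/52000000 = 0.230769 ms; 4 hops → 0.923077 ms.
Propagation delays (d/s per hop): 1.96667, 3.93333, 39.0863, 0.00540462 ms; sum = 44.9917 ms.
End-to-end = 45.91 ms.

45.91 ms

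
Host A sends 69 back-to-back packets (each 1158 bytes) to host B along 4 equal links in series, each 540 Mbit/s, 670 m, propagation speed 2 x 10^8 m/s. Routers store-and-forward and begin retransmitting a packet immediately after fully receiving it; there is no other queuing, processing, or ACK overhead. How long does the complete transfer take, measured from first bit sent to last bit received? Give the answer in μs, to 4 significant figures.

1249 μs

Per-hop transmission t_tx = L/R = 9264/540000000 = 17.1556 μs.
Per-hop propagation t_prop = 670/200000000 = 3.35 μs.
Pipeline fill: first packet needs 4·t_tx to clear all hops; remaining 68 packets each add one t_tx.
Total = (4+69-1)·t_tx + 4·t_prop = 72·17.1556 + 4·3.35 = 1249 μs.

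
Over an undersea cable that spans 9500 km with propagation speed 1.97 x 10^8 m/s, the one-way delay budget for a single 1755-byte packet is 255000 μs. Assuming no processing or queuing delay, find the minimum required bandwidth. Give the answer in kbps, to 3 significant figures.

L = 14040 bits.
Propagation delay = 9500000 / 197000000 = 48223.4 μs.
Transmission budget = 255000 − 48223.4 = 206777 μs.
R ≥ L / t_tx = 14040 bits / 0.206777 s = 67.9 kbps.

67.9 kbps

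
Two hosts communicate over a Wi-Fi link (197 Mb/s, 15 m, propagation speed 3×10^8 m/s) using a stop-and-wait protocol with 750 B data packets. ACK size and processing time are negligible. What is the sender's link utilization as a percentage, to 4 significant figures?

99.67 %

t_tx = L/R = 6000/197000000 = 3.04569e-05 s.
t_prop = 15/300000000 = 5e-08 s; RTT = 1e-07 s.
Cycle = t_tx + RTT = 3.05569e-05 s.
Utilization = t_tx / cycle = 3.04569e-05/3.05569e-05 = 99.67 %.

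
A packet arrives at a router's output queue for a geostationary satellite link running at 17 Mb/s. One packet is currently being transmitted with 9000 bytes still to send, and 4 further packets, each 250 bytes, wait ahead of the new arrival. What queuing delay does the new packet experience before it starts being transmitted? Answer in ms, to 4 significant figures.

4.706 ms

Each queued packet: L/R = 2000/17000000 = 0.117647 ms.
4 queued → 0.470588 ms.
Plus remaining 72000 bits of current packet: 4.23529 ms.
Queuing delay = 4.706 ms.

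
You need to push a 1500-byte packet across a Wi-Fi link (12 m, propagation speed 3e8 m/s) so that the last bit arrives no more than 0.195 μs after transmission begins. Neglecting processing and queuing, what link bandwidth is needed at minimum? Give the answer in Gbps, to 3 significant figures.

77.4 Gbps

L = 12000 bits.
Propagation delay = 12 / 300000000 = 0.04 μs.
Transmission budget = 0.195 − 0.04 = 0.155 μs.
R ≥ L / t_tx = 12000 bits / 1.55e-07 s = 77.4 Gbps.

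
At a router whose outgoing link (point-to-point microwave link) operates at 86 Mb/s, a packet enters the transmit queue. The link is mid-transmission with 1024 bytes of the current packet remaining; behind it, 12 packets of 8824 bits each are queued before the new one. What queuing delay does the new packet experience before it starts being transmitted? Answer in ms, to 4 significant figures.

Each queued packet: L/R = 8824/86000000 = 0.102605 ms.
12 queued → 1.23126 ms.
Plus remaining 8192 bits of current packet: 0.0952558 ms.
Queuing delay = 1.327 ms.

1.327 ms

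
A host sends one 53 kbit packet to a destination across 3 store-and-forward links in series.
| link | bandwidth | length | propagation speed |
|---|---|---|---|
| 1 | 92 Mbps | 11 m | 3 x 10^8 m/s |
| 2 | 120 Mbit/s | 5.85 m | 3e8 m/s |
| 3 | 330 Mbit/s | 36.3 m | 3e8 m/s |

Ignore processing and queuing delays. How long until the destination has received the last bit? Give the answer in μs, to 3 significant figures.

1180 μs

L = 53000 bits.
Transmission delays (L/R per hop): 576.087, 441.667, 160.606 μs; sum = 1178.36 μs.
Propagation delays (d/s per hop): 0.0366667, 0.0195, 0.121 μs; sum = 0.177167 μs.
End-to-end = 1180 μs.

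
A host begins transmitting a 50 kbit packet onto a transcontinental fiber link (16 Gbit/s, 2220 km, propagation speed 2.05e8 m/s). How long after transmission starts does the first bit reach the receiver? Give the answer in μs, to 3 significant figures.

First bit experiences only propagation delay: d/s = 2220000/2.05e+08 = 10800 μs.

10800 μs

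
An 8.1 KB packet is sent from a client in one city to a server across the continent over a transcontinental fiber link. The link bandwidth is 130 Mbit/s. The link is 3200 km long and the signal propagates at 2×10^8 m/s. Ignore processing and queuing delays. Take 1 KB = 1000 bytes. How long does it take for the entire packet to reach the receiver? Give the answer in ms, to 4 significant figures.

L = 64800 bits.
Transmission delay = L/R = 64800 / 130000000 = 0.498462 ms.
Propagation delay = d/s = 3200000 m / 200000000 m/s = 16 ms.
Total = 16.50 ms.

16.50 ms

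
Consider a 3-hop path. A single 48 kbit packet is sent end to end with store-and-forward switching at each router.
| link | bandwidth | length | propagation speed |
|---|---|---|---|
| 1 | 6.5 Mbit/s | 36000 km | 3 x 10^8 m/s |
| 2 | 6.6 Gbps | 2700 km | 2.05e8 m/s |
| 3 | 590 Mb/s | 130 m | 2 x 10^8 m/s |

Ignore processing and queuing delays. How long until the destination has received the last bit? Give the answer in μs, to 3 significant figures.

141000 μs

L = 48000 bits.
Transmission delays (L/R per hop): 7384.62, 7.27273, 81.3559 μs; sum = 7473.24 μs.
Propagation delays (d/s per hop): 120000, 13170.7, 0.65 μs; sum = 133171 μs.
End-to-end = 141000 μs.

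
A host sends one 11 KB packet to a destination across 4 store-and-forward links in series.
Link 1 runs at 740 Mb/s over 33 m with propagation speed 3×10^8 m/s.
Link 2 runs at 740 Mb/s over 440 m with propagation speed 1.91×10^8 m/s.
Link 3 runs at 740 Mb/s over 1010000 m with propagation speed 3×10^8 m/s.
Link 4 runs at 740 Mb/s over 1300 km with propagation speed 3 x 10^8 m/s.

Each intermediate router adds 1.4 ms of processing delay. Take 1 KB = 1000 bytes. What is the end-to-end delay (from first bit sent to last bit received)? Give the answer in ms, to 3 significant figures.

L = 88000 bits.
Transmission delay per hop = L/R = 88000/740000000 = 0.118919 ms; 4 hops → 0.475676 ms.
Propagation delays (d/s per hop): 0.00011, 0.00230366, 3.36667, 4.33333 ms; sum = 7.70241 ms.
Processing at 3 router(s): 3 × 1.4 ms = 4.2 ms.
End-to-end = 12.4 ms.

12.4 ms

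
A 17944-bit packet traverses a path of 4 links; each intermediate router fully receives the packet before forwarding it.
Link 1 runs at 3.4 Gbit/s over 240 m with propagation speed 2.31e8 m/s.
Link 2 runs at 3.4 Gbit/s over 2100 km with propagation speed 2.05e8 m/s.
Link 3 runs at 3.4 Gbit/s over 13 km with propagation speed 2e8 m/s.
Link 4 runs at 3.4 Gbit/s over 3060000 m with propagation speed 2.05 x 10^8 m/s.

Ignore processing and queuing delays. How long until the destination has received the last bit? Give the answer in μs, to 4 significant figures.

Transmission delay per hop = L/R = 17944/3400000000 = 5.27765 μs; 4 hops → 21.1106 μs.
Propagation delays (d/s per hop): 1.03896, 10243.9, 65, 14926.8 μs; sum = 25236.8 μs.
End-to-end = 25260 μs.

25260 μs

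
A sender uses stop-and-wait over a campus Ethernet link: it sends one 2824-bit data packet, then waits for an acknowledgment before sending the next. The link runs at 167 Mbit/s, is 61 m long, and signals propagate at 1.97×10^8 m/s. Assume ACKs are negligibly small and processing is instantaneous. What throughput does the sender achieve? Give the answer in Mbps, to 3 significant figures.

t_tx = L/R = 2824/167000000 = 1.69102e-05 s.
t_prop = 61/197000000 = 3.09645e-07 s; RTT = 6.19289e-07 s.
Cycle = t_tx + RTT = 1.75295e-05 s.
Throughput = L / cycle = 2824 / 1.75295e-05 = 161 Mbps.

161 Mbps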